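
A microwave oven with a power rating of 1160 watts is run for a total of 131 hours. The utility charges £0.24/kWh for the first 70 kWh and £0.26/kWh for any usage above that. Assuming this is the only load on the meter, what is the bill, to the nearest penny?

£38.11

Energy = 1.16 kW × 131 h = 151.96 kWh
Tier 1 (0–70 kWh): 70 × £0.24 = £16.8
Above 70 kWh: 81.96 × £0.26 = £21.3096
Bill = £38.11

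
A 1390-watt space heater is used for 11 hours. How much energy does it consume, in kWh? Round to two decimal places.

Energy = 1.39 kW × 11 h = 15.29 kWh

15.29 kWh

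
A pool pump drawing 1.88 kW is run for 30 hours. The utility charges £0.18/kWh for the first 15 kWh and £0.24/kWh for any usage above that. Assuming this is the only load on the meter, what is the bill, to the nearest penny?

Energy = 1.88 kW × 30 h = 56.4 kWh
Tier 1 (0–15 kWh): 15 × £0.18 = £2.7
Above 15 kWh: 41.4 × £0.24 = £9.936
Bill = £12.64

£12.64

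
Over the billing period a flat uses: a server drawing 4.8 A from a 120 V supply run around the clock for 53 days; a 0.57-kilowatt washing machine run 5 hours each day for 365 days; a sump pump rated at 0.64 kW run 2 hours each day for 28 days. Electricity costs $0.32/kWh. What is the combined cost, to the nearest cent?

server: Power = 4.8 A × 120 V = 576 W = 0.576 kW
server: Runtime = 24 h × 53 = 1272 h
server: 0.576 kW × 1272 h = 732.672 kWh
washing machine: Runtime = 5 h/day × 365 days = 1825 h
washing machine: 0.57 kW × 1825 h = 1040.25 kWh
sump pump: Runtime = 2 h/day × 28 days = 56 h
sump pump: 0.64 kW × 56 h = 35.84 kWh
Total energy = 1808.762 kWh
Cost = 1808.762 × $0.32 = $578.80

$578.80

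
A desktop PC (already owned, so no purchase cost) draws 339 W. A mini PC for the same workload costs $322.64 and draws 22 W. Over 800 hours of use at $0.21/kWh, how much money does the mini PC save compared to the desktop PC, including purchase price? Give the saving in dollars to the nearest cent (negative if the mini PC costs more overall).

desktop PC: $0.00 + (339/1000) kW × 800 h × $0.21 = $0.00 + $56.952 = $56.952
mini PC: $322.64 + (22/1000) kW × 800 h × $0.21 = $322.64 + $3.696 = $326.336
Saving = $56.952 − $326.336 = −$269.384 → -$269.38

-$269.38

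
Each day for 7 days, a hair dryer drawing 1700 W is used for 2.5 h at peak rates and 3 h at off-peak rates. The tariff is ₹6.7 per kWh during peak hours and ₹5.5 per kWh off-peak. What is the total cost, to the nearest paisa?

Peak energy = 1.7 kW × 2.5 h × 7 = 29.75 kWh
Off-peak energy = 1.7 kW × 3 h × 7 = 35.7 kWh
Cost = 29.75 × ₹6.7 + 35.7 × ₹5.5 = ₹199.325 + ₹196.35 = ₹395.68

₹395.68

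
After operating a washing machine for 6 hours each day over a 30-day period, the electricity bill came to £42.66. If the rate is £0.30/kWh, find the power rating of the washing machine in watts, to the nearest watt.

Energy = £42.66 ÷ £0.30/kWh = 142.2 kWh
Runtime = 6 h/day × 30 days = 180 h
Power = 142.2 kWh ÷ 180 h = 0.79 kW = 790 W

790 W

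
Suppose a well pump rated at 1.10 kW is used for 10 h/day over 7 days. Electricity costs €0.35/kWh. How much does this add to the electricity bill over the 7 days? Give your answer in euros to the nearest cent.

€26.95

Runtime = 10 h/day × 7 days = 70 h
Energy = 1.1 kW × 70 h = 77 kWh
Cost = 77 kWh × €0.35/kWh = €26.95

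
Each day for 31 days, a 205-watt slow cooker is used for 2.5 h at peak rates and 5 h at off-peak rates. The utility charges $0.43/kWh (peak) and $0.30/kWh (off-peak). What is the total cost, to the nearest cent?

$16.36

Peak energy = 0.205 kW × 2.5 h × 31 = 15.8875 kWh
Off-peak energy = 0.205 kW × 5 h × 31 = 31.775 kWh
Cost = 15.8875 × $0.43 + 31.775 × $0.30 = $6.831625 + $9.5325 = $16.36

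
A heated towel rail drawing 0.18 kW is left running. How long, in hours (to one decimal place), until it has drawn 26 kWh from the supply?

Hours = 26 kWh ÷ 0.18 kW = 144.4 h

144.4 h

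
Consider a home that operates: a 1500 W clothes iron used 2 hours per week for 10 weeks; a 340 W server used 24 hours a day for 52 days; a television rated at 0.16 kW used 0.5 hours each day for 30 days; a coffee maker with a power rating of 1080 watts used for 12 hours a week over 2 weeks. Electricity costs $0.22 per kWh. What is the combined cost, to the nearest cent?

clothes iron: Runtime = 2 h/week × 10 weeks = 20 h
clothes iron: 1.5 kW × 20 h = 30 kWh
server: Runtime = 24 h × 52 = 1248 h
server: 0.34 kW × 1248 h = 424.32 kWh
television: Runtime = 0.5 h/day × 30 days = 15 h
television: 0.16 kW × 15 h = 2.4 kWh
coffee maker: Runtime = 12 h/week × 2 weeks = 24 h
coffee maker: 1.08 kW × 24 h = 25.92 kWh
Total energy = 482.64 kWh
Cost = 482.64 × $0.22 = $106.18

$106.18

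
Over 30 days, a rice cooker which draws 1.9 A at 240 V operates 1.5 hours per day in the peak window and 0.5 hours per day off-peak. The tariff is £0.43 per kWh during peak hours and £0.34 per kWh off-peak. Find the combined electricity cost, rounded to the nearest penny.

£11.15

Power = 1.9 A × 240 V = 456 W = 0.456 kW
Peak energy = 0.456 kW × 1.5 h × 30 = 20.52 kWh
Off-peak energy = 0.456 kW × 0.5 h × 30 = 6.84 kWh
Cost = 20.52 × £0.43 + 6.84 × £0.34 = £8.8236 + £2.3256 = £11.15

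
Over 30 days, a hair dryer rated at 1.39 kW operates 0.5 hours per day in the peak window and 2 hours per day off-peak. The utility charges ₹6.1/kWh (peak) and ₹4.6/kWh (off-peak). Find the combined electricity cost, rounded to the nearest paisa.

Peak energy = 1.39 kW × 0.5 h × 30 = 20.85 kWh
Off-peak energy = 1.39 kW × 2 h × 30 = 83.4 kWh
Cost = 20.85 × ₹6.1 + 83.4 × ₹4.6 = ₹127.185 + ₹383.64 = ₹510.83

₹510.83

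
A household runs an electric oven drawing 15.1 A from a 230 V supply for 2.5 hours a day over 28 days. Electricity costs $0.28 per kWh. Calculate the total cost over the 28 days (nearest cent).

Power = 15.1 A × 230 V = 3473 W = 3.473 kW
Runtime = 2.5 h/day × 28 days = 70 h
Energy = 3.473 kW × 70 h = 243.11 kWh
Cost = 243.11 kWh × $0.28/kWh = $68.07

$68.07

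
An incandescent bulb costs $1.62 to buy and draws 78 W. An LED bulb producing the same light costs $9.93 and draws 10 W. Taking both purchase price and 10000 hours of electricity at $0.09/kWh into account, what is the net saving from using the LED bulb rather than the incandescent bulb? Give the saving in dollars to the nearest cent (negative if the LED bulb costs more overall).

incandescent bulb: $1.62 + (78/1000) kW × 10000 h × $0.09 = $1.62 + $70.2 = $71.82
LED bulb: $9.93 + (10/1000) kW × 10000 h × $0.09 = $9.93 + $9 = $18.93
Saving = $71.82 − $18.93 = $52.89

$52.89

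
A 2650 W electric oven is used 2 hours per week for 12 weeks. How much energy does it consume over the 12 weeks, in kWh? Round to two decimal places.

63.60 kWh

Runtime = 2 h/week × 12 weeks = 24 h
Energy = 2.65 kW × 24 h = 63.6 kWh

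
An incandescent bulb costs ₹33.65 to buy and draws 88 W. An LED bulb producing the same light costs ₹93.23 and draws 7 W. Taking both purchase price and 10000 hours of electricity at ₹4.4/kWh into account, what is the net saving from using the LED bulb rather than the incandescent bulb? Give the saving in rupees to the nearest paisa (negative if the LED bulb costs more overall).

₹3504.42

incandescent bulb: ₹33.65 + (88/1000) kW × 10000 h × ₹4.4 = ₹33.65 + ₹3872 = ₹3905.65
LED bulb: ₹93.23 + (7/1000) kW × 10000 h × ₹4.4 = ₹93.23 + ₹308 = ₹401.23
Saving = ₹3905.65 − ₹401.23 = ₹3504.42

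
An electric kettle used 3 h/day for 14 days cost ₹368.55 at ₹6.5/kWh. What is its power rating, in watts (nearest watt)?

Energy = ₹368.55 ÷ ₹6.5/kWh = 56.7 kWh
Runtime = 3 h/day × 14 days = 42 h
Power = 56.7 kWh ÷ 42 h = 1.35 kW = 1350 W

1350 W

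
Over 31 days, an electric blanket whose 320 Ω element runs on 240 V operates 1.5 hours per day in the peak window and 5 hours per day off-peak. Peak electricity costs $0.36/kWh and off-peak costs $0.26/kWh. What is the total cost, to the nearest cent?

$10.27

Power = V²/R = 240²/320 = 180 W = 0.18 kW
Peak energy = 0.18 kW × 1.5 h × 31 = 8.37 kWh
Off-peak energy = 0.18 kW × 5 h × 31 = 27.9 kWh
Cost = 8.37 × $0.36 + 27.9 × $0.26 = $3.0132 + $7.254 = $10.27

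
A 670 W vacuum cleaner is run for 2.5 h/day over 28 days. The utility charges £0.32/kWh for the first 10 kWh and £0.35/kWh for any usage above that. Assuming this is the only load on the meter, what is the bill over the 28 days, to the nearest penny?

£16.12

Runtime = 2.5 h/day × 28 days = 70 h
Energy = 0.67 kW × 70 h = 46.9 kWh
Tier 1 (0–10 kWh): 10 × £0.32 = £3.2
Above 10 kWh: 36.9 × £0.35 = £12.915
Bill = £16.12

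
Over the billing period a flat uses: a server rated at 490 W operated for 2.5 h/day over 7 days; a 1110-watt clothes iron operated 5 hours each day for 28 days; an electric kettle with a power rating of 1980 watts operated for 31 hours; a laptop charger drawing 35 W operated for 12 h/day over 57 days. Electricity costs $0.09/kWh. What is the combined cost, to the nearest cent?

server: Runtime = 2.5 h/day × 7 days = 17.5 h
server: 0.49 kW × 17.5 h = 8.575 kWh
clothes iron: Runtime = 5 h/day × 28 days = 140 h
clothes iron: 1.11 kW × 140 h = 155.4 kWh
electric kettle: 1.98 kW × 31 h = 61.38 kWh
laptop charger: Runtime = 12 h/day × 57 days = 684 h
laptop charger: 0.035 kW × 684 h = 23.94 kWh
Total energy = 249.295 kWh
Cost = 249.295 × $0.09 = $22.44

$22.44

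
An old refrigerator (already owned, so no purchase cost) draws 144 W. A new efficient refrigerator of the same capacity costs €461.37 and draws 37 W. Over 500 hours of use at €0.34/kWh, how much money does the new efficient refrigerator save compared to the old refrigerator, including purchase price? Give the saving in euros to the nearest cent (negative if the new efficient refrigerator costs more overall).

old refrigerator: €0.00 + (144/1000) kW × 500 h × €0.34 = €0.00 + €24.48 = €24.48
new efficient refrigerator: €461.37 + (37/1000) kW × 500 h × €0.34 = €461.37 + €6.29 = €467.66
Saving = €24.48 − €467.66 = −€443.18

-€443.18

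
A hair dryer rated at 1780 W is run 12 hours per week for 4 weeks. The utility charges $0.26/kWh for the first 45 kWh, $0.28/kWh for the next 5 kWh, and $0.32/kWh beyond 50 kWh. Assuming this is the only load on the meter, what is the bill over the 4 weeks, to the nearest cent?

$24.44

Runtime = 12 h/week × 4 weeks = 48 h
Energy = 1.78 kW × 48 h = 85.44 kWh
Tier 1 (0–45 kWh): 45 × $0.26 = $11.7
Tier 2 (45–50 kWh): 5 × $0.28 = $1.4
Above 50 kWh: 35.44 × $0.32 = $11.3408
Bill = $24.44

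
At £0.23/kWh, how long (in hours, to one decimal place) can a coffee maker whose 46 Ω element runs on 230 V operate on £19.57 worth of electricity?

Power = V²/R = 230²/46 = 1150 W = 1.15 kW
Energy available = £19.57 ÷ £0.23/kWh = 85.087 kWh
Hours = 85.087 kWh ÷ 1.15 kW = 74.0 h

74.0 h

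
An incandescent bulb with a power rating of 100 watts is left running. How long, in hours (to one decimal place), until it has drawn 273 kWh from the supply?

2730.0 h

Hours = 273 kWh ÷ 0.1 kW = 2730.0 h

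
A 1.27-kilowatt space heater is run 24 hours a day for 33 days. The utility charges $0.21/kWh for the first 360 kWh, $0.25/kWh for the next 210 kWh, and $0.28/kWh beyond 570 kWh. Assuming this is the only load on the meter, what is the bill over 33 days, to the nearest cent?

$250.14

Runtime = 24 h × 33 = 792 h
Energy = 1.27 kW × 792 h = 1005.84 kWh
Tier 1 (0–360 kWh): 360 × $0.21 = $75.6
Tier 2 (360–570 kWh): 210 × $0.25 = $52.5
Above 570 kWh: 435.84 × $0.28 = $122.0352
Bill = $250.14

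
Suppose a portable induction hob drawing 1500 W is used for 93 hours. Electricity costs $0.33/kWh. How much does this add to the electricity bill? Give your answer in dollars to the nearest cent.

$46.04

Energy = 1.5 kW × 93 h = 139.5 kWh
Cost = 139.5 kWh × $0.33/kWh = $46.04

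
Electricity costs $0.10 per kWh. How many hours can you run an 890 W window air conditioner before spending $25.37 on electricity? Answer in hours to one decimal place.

Energy available = $25.37 ÷ $0.10/kWh = 253.7 kWh
Hours = 253.7 kWh ÷ 0.89 kW = 285.1 h

285.1 h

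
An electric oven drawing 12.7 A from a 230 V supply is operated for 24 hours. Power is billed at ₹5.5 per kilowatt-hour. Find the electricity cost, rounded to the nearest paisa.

Power = 12.7 A × 230 V = 2921 W = 2.921 kW
Energy = 2.921 kW × 24 h = 70.104 kWh
Cost = 70.104 kWh × ₹5.5/kWh = ₹385.57

₹385.57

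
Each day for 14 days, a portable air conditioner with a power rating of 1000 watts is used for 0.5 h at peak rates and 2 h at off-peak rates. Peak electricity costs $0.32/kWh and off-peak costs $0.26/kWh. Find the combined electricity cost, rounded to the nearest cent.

Peak energy = 1 kW × 0.5 h × 14 = 7 kWh
Off-peak energy = 1 kW × 2 h × 14 = 28 kWh
Cost = 7 × $0.32 + 28 × $0.26 = $2.24 + $7.28 = $9.52

$9.52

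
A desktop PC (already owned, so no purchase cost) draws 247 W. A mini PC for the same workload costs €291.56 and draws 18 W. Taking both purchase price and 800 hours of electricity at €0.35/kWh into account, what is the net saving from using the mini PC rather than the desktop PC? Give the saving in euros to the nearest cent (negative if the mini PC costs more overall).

-€227.44

desktop PC: €0.00 + (247/1000) kW × 800 h × €0.35 = €0.00 + €69.16 = €69.16
mini PC: €291.56 + (18/1000) kW × 800 h × €0.35 = €291.56 + €5.04 = €296.6
Saving = €69.16 − €296.6 = −€227.44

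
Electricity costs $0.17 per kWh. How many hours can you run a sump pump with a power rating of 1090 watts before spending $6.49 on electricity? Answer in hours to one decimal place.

Energy available = $6.49 ÷ $0.17/kWh = 38.1765 kWh
Hours = 38.1765 kWh ÷ 1.09 kW = 35.0 h

35.0 h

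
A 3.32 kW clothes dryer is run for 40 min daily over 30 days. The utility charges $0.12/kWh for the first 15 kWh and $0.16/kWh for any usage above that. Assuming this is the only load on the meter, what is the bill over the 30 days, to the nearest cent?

$10.02

Runtime = 40 min × 30 = 1200 min = 20 h
Energy = 3.32 kW × 20 h = 66.4 kWh
Tier 1 (0–15 kWh): 15 × $0.12 = $1.8
Above 15 kWh: 51.4 × $0.16 = $8.224
Bill = $10.02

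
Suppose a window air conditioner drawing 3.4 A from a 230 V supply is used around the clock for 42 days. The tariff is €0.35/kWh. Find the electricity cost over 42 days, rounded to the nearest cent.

€275.89

Power = 3.4 A × 230 V = 782 W = 0.782 kW
Runtime = 24 h × 42 = 1008 h
Energy = 0.782 kW × 1008 h = 788.256 kWh
Cost = 788.256 kWh × €0.35/kWh = €275.89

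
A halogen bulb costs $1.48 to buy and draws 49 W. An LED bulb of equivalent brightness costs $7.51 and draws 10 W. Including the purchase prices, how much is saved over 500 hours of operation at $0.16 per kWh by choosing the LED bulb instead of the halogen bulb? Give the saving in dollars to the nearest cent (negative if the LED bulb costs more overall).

-$2.91

halogen bulb: $1.48 + (49/1000) kW × 500 h × $0.16 = $1.48 + $3.92 = $5.4
LED bulb: $7.51 + (10/1000) kW × 500 h × $0.16 = $7.51 + $0.8 = $8.31
Saving = $5.4 − $8.31 = −$2.91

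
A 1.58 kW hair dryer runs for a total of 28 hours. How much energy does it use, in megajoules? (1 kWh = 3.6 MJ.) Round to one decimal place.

Energy = 1.58 kW × 28 h = 44.24 kWh
= 44.24 × 3.6 MJ = 159.3 MJ

159.3 MJ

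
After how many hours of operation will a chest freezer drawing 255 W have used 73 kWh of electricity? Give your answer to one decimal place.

286.3 h

Hours = 73 kWh ÷ 0.255 kW = 286.3 h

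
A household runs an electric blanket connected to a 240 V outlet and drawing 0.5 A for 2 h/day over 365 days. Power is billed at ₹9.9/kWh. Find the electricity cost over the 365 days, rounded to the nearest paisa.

Power = 0.5 A × 240 V = 120 W = 0.12 kW
Runtime = 2 h/day × 365 days = 730 h
Energy = 0.12 kW × 730 h = 87.6 kWh
Cost = 87.6 kWh × ₹9.9/kWh = ₹867.24

₹867.24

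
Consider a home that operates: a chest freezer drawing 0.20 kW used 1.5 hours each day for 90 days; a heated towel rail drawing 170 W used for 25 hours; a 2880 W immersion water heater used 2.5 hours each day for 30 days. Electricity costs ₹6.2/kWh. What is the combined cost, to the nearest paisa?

chest freezer: Runtime = 1.5 h/day × 90 days = 135 h
chest freezer: 0.2 kW × 135 h = 27 kWh
heated towel rail: 0.17 kW × 25 h = 4.25 kWh
immersion water heater: Runtime = 2.5 h/day × 30 days = 75 h
immersion water heater: 2.88 kW × 75 h = 216 kWh
Total energy = 247.25 kWh
Cost = 247.25 × ₹6.2 = ₹1532.95

₹1532.95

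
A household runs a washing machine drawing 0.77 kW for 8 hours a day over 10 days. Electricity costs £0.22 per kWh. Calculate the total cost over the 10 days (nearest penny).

£13.55

Runtime = 8 h/day × 10 days = 80 h
Energy = 0.77 kW × 80 h = 61.6 kWh
Cost = 61.6 kWh × £0.22/kWh = £13.55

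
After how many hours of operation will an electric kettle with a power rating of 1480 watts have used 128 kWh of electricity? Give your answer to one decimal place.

86.5 h

Hours = 128 kWh ÷ 1.48 kW = 86.5 h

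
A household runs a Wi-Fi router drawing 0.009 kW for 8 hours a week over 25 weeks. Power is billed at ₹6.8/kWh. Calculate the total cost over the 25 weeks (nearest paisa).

Runtime = 8 h/week × 25 weeks = 200 h
Energy = 0.009 kW × 200 h = 1.8 kWh
Cost = 1.8 kWh × ₹6.8/kWh = ₹12.24

₹12.24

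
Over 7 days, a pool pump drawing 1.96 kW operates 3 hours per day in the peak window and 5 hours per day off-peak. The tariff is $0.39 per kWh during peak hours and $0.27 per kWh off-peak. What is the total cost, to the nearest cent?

$34.57

Peak energy = 1.96 kW × 3 h × 7 = 41.16 kWh
Off-peak energy = 1.96 kW × 5 h × 7 = 68.6 kWh
Cost = 41.16 × $0.39 + 68.6 × $0.27 = $16.0524 + $18.522 = $34.57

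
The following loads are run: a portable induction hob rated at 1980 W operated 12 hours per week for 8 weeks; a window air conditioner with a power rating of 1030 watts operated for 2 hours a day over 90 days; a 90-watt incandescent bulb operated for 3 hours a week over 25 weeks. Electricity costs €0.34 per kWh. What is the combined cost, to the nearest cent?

€129.96

portable induction hob: Runtime = 12 h/week × 8 weeks = 96 h
portable induction hob: 1.98 kW × 96 h = 190.08 kWh
window air conditioner: Runtime = 2 h/day × 90 days = 180 h
window air conditioner: 1.03 kW × 180 h = 185.4 kWh
incandescent bulb: Runtime = 3 h/week × 25 weeks = 75 h
incandescent bulb: 0.09 kW × 75 h = 6.75 kWh
Total energy = 382.23 kWh
Cost = 382.23 × €0.34 = €129.96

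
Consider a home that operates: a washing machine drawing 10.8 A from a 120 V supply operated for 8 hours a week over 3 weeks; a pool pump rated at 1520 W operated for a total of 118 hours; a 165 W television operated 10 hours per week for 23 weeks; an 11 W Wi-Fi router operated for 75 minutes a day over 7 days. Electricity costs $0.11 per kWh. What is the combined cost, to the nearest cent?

$27.34

washing machine: Power = 10.8 A × 120 V = 1296 W = 1.296 kW
washing machine: Runtime = 8 h/week × 3 weeks = 24 h
washing machine: 1.296 kW × 24 h = 31.104 kWh
pool pump: 1.52 kW × 118 h = 179.36 kWh
television: Runtime = 10 h/week × 23 weeks = 230 h
television: 0.165 kW × 230 h = 37.95 kWh
Wi-Fi router: Runtime = 75 min × 7 = 525 min = 8.75 h
Wi-Fi router: 0.011 kW × 8.75 h = 0.09625 kWh
Total energy = 248.51025 kWh
Cost = 248.51025 × $0.11 = $27.34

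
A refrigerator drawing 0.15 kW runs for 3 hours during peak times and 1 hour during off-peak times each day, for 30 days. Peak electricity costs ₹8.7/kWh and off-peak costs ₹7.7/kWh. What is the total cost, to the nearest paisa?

₹152.10

Peak energy = 0.15 kW × 3 h × 30 = 13.5 kWh
Off-peak energy = 0.15 kW × 1 h × 30 = 4.5 kWh
Cost = 13.5 × ₹8.7 + 4.5 × ₹7.7 = ₹117.45 + ₹34.65 = ₹152.10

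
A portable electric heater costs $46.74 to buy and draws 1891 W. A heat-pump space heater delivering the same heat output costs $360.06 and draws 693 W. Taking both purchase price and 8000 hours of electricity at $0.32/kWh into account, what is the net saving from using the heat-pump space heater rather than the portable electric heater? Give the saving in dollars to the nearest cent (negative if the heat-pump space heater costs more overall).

portable electric heater: $46.74 + (1891/1000) kW × 8000 h × $0.32 = $46.74 + $4840.96 = $4887.7
heat-pump space heater: $360.06 + (693/1000) kW × 8000 h × $0.32 = $360.06 + $1774.08 = $2134.14
Saving = $4887.7 − $2134.14 = $2753.56

$2753.56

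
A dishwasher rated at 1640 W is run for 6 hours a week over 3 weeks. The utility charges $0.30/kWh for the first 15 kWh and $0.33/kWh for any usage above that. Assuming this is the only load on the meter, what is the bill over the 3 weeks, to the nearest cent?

Runtime = 6 h/week × 3 weeks = 18 h
Energy = 1.64 kW × 18 h = 29.52 kWh
Tier 1 (0–15 kWh): 15 × $0.30 = $4.5
Above 15 kWh: 14.52 × $0.33 = $4.7916
Bill = $9.29

$9.29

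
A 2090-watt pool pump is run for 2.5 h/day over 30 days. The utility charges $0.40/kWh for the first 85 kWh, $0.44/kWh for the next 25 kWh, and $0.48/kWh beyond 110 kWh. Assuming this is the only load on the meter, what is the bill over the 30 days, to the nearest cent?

$67.44

Runtime = 2.5 h/day × 30 days = 75 h
Energy = 2.09 kW × 75 h = 156.75 kWh
Tier 1 (0–85 kWh): 85 × $0.40 = $34
Tier 2 (85–110 kWh): 25 × $0.44 = $11
Above 110 kWh: 46.75 × $0.48 = $22.44
Bill = $67.44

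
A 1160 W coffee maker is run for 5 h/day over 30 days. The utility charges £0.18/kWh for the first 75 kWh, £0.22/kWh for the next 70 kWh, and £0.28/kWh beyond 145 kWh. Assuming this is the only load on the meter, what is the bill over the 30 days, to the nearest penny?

Runtime = 5 h/day × 30 days = 150 h
Energy = 1.16 kW × 150 h = 174 kWh
Tier 1 (0–75 kWh): 75 × £0.18 = £13.5
Tier 2 (75–145 kWh): 70 × £0.22 = £15.4
Above 145 kWh: 29 × £0.28 = £8.12
Bill = £37.02

£37.02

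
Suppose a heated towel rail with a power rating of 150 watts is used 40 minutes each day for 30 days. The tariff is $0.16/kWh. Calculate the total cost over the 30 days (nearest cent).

Runtime = 40 min × 30 = 1200 min = 20 h
Energy = 0.15 kW × 20 h = 3 kWh
Cost = 3 kWh × $0.16/kWh = $0.48

$0.48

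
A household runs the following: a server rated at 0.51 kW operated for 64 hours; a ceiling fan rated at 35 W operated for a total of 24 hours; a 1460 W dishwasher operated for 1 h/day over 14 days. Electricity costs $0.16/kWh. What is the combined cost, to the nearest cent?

server: 0.51 kW × 64 h = 32.64 kWh
ceiling fan: 0.035 kW × 24 h = 0.84 kWh
dishwasher: Runtime = 1 h/day × 14 days = 14 h
dishwasher: 1.46 kW × 14 h = 20.44 kWh
Total energy = 53.92 kWh
Cost = 53.92 × $0.16 = $8.63

$8.63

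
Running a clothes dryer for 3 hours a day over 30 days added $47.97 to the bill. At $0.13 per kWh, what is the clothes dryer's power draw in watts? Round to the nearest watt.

4100 W

Energy = $47.97 ÷ $0.13/kWh = 369 kWh
Runtime = 3 h/day × 30 days = 90 h
Power = 369 kWh ÷ 90 h = 4.1 kW = 4100 W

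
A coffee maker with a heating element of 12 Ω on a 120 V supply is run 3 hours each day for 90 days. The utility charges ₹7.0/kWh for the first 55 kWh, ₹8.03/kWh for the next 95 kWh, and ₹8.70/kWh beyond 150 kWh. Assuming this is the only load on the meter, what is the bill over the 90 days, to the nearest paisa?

Power = V²/R = 120²/12 = 1200 W = 1.2 kW
Runtime = 3 h/day × 90 days = 270 h
Energy = 1.2 kW × 270 h = 324 kWh
Tier 1 (0–55 kWh): 55 × ₹7.0 = ₹385
Tier 2 (55–150 kWh): 95 × ₹8.03 = ₹762.85
Above 150 kWh: 174 × ₹8.70 = ₹1513.8
Bill = ₹2661.65

₹2661.65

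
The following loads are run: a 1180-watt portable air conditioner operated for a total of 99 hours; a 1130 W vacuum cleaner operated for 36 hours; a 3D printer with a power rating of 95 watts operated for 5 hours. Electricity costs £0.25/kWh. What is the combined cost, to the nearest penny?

portable air conditioner: 1.18 kW × 99 h = 116.82 kWh
vacuum cleaner: 1.13 kW × 36 h = 40.68 kWh
3D printer: 0.095 kW × 5 h = 0.475 kWh
Total energy = 157.975 kWh
Cost = 157.975 × £0.25 = £39.49

£39.49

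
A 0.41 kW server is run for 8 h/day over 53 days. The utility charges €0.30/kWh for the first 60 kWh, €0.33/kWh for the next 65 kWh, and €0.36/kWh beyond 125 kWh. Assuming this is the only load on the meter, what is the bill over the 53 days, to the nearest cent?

€57.03

Runtime = 8 h/day × 53 days = 424 h
Energy = 0.41 kW × 424 h = 173.84 kWh
Tier 1 (0–60 kWh): 60 × €0.30 = €18
Tier 2 (60–125 kWh): 65 × €0.33 = €21.45
Above 125 kWh: 48.84 × €0.36 = €17.5824
Bill = €57.03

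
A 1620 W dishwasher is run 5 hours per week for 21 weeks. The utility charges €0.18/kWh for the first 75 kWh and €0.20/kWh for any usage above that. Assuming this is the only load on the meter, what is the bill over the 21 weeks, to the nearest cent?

€32.52

Runtime = 5 h/week × 21 weeks = 105 h
Energy = 1.62 kW × 105 h = 170.1 kWh
Tier 1 (0–75 kWh): 75 × €0.18 = €13.5
Above 75 kWh: 95.1 × €0.20 = €19.02
Bill = €32.52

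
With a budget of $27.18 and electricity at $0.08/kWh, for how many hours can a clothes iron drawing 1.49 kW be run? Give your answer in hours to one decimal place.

228.0 h

Energy available = $27.18 ÷ $0.08/kWh = 339.75 kWh
Hours = 339.75 kWh ÷ 1.49 kW = 228.0 h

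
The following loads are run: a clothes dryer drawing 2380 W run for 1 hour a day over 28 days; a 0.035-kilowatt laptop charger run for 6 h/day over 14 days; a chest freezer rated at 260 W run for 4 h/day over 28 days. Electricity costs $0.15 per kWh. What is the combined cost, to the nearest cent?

$14.81

clothes dryer: Runtime = 1 h/day × 28 days = 28 h
clothes dryer: 2.38 kW × 28 h = 66.64 kWh
laptop charger: Runtime = 6 h/day × 14 days = 84 h
laptop charger: 0.035 kW × 84 h = 2.94 kWh
chest freezer: Runtime = 4 h/day × 28 days = 112 h
chest freezer: 0.26 kW × 112 h = 29.12 kWh
Total energy = 98.7 kWh
Cost = 98.7 × $0.15 = $14.81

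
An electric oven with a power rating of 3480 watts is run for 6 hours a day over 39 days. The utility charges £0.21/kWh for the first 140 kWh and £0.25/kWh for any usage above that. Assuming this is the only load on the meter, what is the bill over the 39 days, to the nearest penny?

Runtime = 6 h/day × 39 days = 234 h
Energy = 3.48 kW × 234 h = 814.32 kWh
Tier 1 (0–140 kWh): 140 × £0.21 = £29.4
Above 140 kWh: 674.32 × £0.25 = £168.58
Bill = £197.98

£197.98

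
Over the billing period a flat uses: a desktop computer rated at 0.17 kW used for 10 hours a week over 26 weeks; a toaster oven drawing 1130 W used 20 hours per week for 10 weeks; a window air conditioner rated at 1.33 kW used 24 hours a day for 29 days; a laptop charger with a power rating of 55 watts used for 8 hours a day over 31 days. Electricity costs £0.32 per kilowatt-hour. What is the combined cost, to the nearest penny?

£387.05

desktop computer: Runtime = 10 h/week × 26 weeks = 260 h
desktop computer: 0.17 kW × 260 h = 44.2 kWh
toaster oven: Runtime = 20 h/week × 10 weeks = 200 h
toaster oven: 1.13 kW × 200 h = 226 kWh
window air conditioner: Runtime = 24 h × 29 = 696 h
window air conditioner: 1.33 kW × 696 h = 925.68 kWh
laptop charger: Runtime = 8 h/day × 31 days = 248 h
laptop charger: 0.055 kW × 248 h = 13.64 kWh
Total energy = 1209.52 kWh
Cost = 1209.52 × £0.32 = £387.05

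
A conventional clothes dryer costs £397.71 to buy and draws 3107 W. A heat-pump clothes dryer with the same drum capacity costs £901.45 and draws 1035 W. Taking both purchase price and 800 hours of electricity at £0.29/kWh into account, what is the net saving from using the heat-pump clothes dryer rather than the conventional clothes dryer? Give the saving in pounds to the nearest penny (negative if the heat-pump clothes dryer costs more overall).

-£23.04

conventional clothes dryer: £397.71 + (3107/1000) kW × 800 h × £0.29 = £397.71 + £720.824 = £1118.534
heat-pump clothes dryer: £901.45 + (1035/1000) kW × 800 h × £0.29 = £901.45 + £240.12 = £1141.57
Saving = £1118.534 − £1141.57 = −£23.036 → -£23.04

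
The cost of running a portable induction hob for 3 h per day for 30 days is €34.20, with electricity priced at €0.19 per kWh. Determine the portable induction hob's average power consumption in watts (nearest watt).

Energy = €34.20 ÷ €0.19/kWh = 180 kWh
Runtime = 3 h/day × 30 days = 90 h
Power = 180 kWh ÷ 90 h = 2 kW = 2000 W

2000 W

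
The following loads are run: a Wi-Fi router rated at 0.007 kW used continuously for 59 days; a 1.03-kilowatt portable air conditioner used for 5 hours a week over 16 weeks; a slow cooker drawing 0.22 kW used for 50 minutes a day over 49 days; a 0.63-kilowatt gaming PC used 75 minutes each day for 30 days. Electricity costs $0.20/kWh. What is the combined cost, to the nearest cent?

Wi-Fi router: Runtime = 24 h × 59 = 1416 h
Wi-Fi router: 0.007 kW × 1416 h = 9.912 kWh
portable air conditioner: Runtime = 5 h/week × 16 weeks = 80 h
portable air conditioner: 1.03 kW × 80 h = 82.4 kWh
slow cooker: Runtime = 50 min × 49 = 2450 min = 40.833333… h
slow cooker: 0.22 kW × 40.833333… h = 8.983333… kWh
gaming PC: Runtime = 75 min × 30 = 2250 min = 37.5 h
gaming PC: 0.63 kW × 37.5 h = 23.625 kWh
Total energy = 124.920333… kWh
Cost = 124.920333… × $0.20 = $24.98

$24.98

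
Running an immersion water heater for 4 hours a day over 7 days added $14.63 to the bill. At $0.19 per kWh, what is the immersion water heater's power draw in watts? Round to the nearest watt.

2750 W

Energy = $14.63 ÷ $0.19/kWh = 77 kWh
Runtime = 4 h/day × 7 days = 28 h
Power = 77 kWh ÷ 28 h = 2.75 kW = 2750 W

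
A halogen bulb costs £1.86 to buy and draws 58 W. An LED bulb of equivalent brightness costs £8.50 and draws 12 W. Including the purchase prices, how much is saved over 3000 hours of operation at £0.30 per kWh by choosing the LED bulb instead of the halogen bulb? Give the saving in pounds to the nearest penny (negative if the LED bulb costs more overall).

£34.76

halogen bulb: £1.86 + (58/1000) kW × 3000 h × £0.30 = £1.86 + £52.2 = £54.06
LED bulb: £8.50 + (12/1000) kW × 3000 h × £0.30 = £8.50 + £10.8 = £19.3
Saving = £54.06 − £19.3 = £34.76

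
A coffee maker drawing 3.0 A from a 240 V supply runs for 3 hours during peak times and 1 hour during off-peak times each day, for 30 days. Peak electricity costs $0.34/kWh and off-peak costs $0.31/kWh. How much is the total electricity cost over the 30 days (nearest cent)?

Power = 3.0 A × 240 V = 720 W = 0.72 kW
Peak energy = 0.72 kW × 3 h × 30 = 64.8 kWh
Off-peak energy = 0.72 kW × 1 h × 30 = 21.6 kWh
Cost = 64.8 × $0.34 + 21.6 × $0.31 = $22.032 + $6.696 = $28.73

$28.73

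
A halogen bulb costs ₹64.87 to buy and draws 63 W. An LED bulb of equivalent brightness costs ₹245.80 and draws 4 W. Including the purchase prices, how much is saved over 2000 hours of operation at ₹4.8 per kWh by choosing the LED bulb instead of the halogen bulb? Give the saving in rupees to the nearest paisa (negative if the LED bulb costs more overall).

halogen bulb: ₹64.87 + (63/1000) kW × 2000 h × ₹4.8 = ₹64.87 + ₹604.8 = ₹669.67
LED bulb: ₹245.80 + (4/1000) kW × 2000 h × ₹4.8 = ₹245.80 + ₹38.4 = ₹284.2
Saving = ₹669.67 − ₹284.2 = ₹385.47

₹385.47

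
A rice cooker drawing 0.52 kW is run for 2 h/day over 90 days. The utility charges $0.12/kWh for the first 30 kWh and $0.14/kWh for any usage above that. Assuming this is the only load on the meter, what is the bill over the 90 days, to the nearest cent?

Runtime = 2 h/day × 90 days = 180 h
Energy = 0.52 kW × 180 h = 93.6 kWh
Tier 1 (0–30 kWh): 30 × $0.12 = $3.6
Above 30 kWh: 63.6 × $0.14 = $8.904
Bill = $12.50

$12.50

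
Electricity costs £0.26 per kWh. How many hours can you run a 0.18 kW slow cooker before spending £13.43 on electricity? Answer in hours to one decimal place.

Energy available = £13.43 ÷ £0.26/kWh = 51.6538 kWh
Hours = 51.6538 kWh ÷ 0.18 kW = 287.0 h

287.0 h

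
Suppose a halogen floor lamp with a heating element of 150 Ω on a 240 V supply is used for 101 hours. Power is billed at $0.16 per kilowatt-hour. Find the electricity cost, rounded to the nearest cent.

$6.21

Power = V²/R = 240²/150 = 384 W = 0.384 kW
Energy = 0.384 kW × 101 h = 38.784 kWh
Cost = 38.784 kWh × $0.16/kWh = $6.21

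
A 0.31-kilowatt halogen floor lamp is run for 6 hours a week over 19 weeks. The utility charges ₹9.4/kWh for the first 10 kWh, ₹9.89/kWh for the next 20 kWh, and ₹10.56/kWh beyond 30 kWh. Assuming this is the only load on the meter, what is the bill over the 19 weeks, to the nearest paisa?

₹348.19

Runtime = 6 h/week × 19 weeks = 114 h
Energy = 0.31 kW × 114 h = 35.34 kWh
Tier 1 (0–10 kWh): 10 × ₹9.4 = ₹94
Tier 2 (10–30 kWh): 20 × ₹9.89 = ₹197.8
Above 30 kWh: 5.34 × ₹10.56 = ₹56.3904
Bill = ₹348.19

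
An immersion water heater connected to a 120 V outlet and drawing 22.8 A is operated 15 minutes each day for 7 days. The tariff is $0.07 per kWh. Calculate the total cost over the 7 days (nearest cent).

Power = 22.8 A × 120 V = 2736 W = 2.736 kW
Runtime = 15 min × 7 = 105 min = 1.75 h
Energy = 2.736 kW × 1.75 h = 4.788 kWh
Cost = 4.788 kWh × $0.07/kWh = $0.34

$0.34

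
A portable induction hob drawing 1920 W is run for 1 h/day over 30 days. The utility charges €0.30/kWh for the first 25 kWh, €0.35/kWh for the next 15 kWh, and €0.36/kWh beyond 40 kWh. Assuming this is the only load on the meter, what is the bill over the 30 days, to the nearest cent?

€19.09

Runtime = 1 h/day × 30 days = 30 h
Energy = 1.92 kW × 30 h = 57.6 kWh
Tier 1 (0–25 kWh): 25 × €0.30 = €7.5
Tier 2 (25–40 kWh): 15 × €0.35 = €5.25
Above 40 kWh: 17.6 × €0.36 = €6.336
Bill = €19.09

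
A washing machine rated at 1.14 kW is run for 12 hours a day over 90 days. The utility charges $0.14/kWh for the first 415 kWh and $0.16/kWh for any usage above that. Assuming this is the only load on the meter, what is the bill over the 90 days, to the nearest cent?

Runtime = 12 h/day × 90 days = 1080 h
Energy = 1.14 kW × 1080 h = 1231.2 kWh
Tier 1 (0–415 kWh): 415 × $0.14 = $58.1
Above 415 kWh: 816.2 × $0.16 = $130.592
Bill = $188.69

$188.69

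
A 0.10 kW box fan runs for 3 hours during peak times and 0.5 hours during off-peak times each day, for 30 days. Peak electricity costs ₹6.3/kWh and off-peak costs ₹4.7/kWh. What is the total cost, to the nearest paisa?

₹63.75

Peak energy = 0.1 kW × 3 h × 30 = 9 kWh
Off-peak energy = 0.1 kW × 0.5 h × 30 = 1.5 kWh
Cost = 9 × ₹6.3 + 1.5 × ₹4.7 = ₹56.7 + ₹7.05 = ₹63.75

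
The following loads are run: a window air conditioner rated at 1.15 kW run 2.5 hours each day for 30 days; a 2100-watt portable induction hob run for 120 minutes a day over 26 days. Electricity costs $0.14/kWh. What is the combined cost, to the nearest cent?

window air conditioner: Runtime = 2.5 h/day × 30 days = 75 h
window air conditioner: 1.15 kW × 75 h = 86.25 kWh
portable induction hob: Runtime = 120 min × 26 = 3120 min = 52 h
portable induction hob: 2.1 kW × 52 h = 109.2 kWh
Total energy = 195.45 kWh
Cost = 195.45 × $0.14 = $27.36

$27.36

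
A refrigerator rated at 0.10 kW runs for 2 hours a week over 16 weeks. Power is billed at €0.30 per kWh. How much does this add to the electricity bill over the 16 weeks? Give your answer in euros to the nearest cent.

€0.96

Runtime = 2 h/week × 16 weeks = 32 h
Energy = 0.1 kW × 32 h = 3.2 kWh
Cost = 3.2 kWh × €0.30/kWh = €0.96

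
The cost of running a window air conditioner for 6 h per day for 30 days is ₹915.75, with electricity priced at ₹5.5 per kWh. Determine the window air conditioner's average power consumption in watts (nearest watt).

Energy = ₹915.75 ÷ ₹5.5/kWh = 166.5 kWh
Runtime = 6 h/day × 30 days = 180 h
Power = 166.5 kWh ÷ 180 h = 0.925 kW = 925 W

925 W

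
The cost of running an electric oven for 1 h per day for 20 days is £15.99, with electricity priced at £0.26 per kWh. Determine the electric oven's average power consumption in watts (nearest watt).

3075 W

Energy = £15.99 ÷ £0.26/kWh = 61.5 kWh
Runtime = 1 h/day × 20 days = 20 h
Power = 61.5 kWh ÷ 20 h = 3.075 kW = 3075 W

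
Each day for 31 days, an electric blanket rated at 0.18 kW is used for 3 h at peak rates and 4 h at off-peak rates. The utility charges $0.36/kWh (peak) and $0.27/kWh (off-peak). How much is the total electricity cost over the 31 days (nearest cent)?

Peak energy = 0.18 kW × 3 h × 31 = 16.74 kWh
Off-peak energy = 0.18 kW × 4 h × 31 = 22.32 kWh
Cost = 16.74 × $0.36 + 22.32 × $0.27 = $6.0264 + $6.0264 = $12.05

$12.05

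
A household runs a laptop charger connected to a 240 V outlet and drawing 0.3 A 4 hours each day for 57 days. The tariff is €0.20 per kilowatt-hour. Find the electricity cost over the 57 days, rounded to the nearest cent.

Power = 0.3 A × 240 V = 72 W = 0.072 kW
Runtime = 4 h/day × 57 days = 228 h
Energy = 0.072 kW × 228 h = 16.416 kWh
Cost = 16.416 kWh × €0.20/kWh = €3.28

€3.28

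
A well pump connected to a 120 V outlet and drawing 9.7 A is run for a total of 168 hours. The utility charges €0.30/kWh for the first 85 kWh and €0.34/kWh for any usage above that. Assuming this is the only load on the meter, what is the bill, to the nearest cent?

€63.09

Power = 9.7 A × 120 V = 1164 W = 1.164 kW
Energy = 1.164 kW × 168 h = 195.552 kWh
Tier 1 (0–85 kWh): 85 × €0.30 = €25.5
Above 85 kWh: 110.552 × €0.34 = €37.58768
Bill = €63.09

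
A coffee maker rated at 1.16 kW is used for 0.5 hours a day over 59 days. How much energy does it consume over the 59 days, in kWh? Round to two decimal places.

Runtime = 0.5 h/day × 59 days = 29.5 h
Energy = 1.16 kW × 29.5 h = 34.22 kWh

34.22 kWh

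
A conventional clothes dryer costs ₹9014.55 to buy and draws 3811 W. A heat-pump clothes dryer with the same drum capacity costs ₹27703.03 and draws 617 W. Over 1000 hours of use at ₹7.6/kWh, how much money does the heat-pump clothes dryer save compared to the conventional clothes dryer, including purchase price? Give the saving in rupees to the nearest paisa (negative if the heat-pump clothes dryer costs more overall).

conventional clothes dryer: ₹9014.55 + (3811/1000) kW × 1000 h × ₹7.6 = ₹9014.55 + ₹28963.6 = ₹37978.15
heat-pump clothes dryer: ₹27703.03 + (617/1000) kW × 1000 h × ₹7.6 = ₹27703.03 + ₹4689.2 = ₹32392.23
Saving = ₹37978.15 − ₹32392.23 = ₹5585.92

₹5585.92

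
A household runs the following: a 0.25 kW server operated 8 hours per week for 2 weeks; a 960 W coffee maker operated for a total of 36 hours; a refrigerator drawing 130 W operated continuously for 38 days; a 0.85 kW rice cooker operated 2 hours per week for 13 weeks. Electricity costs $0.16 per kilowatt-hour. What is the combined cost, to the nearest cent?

$28.68

server: Runtime = 8 h/week × 2 weeks = 16 h
server: 0.25 kW × 16 h = 4 kWh
coffee maker: 0.96 kW × 36 h = 34.56 kWh
refrigerator: Runtime = 24 h × 38 = 912 h
refrigerator: 0.13 kW × 912 h = 118.56 kWh
rice cooker: Runtime = 2 h/week × 13 weeks = 26 h
rice cooker: 0.85 kW × 26 h = 22.1 kWh
Total energy = 179.22 kWh
Cost = 179.22 × $0.16 = $28.68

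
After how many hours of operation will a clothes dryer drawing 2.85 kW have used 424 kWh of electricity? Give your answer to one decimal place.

Hours = 424 kWh ÷ 2.85 kW = 148.8 h

148.8 h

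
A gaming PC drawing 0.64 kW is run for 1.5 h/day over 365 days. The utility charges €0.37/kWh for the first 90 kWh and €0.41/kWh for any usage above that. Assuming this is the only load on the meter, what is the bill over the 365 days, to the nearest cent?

€140.06

Runtime = 1.5 h/day × 365 days = 547.5 h
Energy = 0.64 kW × 547.5 h = 350.4 kWh
Tier 1 (0–90 kWh): 90 × €0.37 = €33.3
Above 90 kWh: 260.4 × €0.41 = €106.764
Bill = €140.06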